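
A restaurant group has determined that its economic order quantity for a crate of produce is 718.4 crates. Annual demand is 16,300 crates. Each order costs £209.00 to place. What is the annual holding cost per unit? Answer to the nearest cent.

H ≈ £13.20

The basic EOQ model gives Q* = √(2DS/H); rearrange for the unknown.
From Q* = √(2DS/H): H = 2DS / Q*² = 2 × 16,300 × 209 / 718.4² = 13.2017.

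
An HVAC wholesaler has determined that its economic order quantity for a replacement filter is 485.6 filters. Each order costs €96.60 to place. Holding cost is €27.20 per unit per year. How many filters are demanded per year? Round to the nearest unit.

D ≈ 33,199 filters per year

The basic EOQ model gives Q* = √(2DS/H); rearrange for the unknown.
From Q* = √(2DS/H): D = Q*²H / (2S) = 485.6² × 27.2 / (2 × 96.6) = 33198.552.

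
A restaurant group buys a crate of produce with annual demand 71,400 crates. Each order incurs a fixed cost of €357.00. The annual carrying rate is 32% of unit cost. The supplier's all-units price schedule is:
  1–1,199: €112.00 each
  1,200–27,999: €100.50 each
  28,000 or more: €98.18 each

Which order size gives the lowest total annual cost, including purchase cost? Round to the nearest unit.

Q* ≈ 1,259 crates

Holding cost per unit per year at price C is H = 0.32·C.
For each price level, check whether its EOQ is feasible; otherwise the best quantity at that price is the breakpoint.
EOQ at €112.00 = 1192.7 (feasible in tier 1): TC = 71,400×€112.00 + (71,400/1192.7)×357 + (1192.7/2)×0.32×€112.00 = €8,039,544.69.
EOQ at €100.50 = 1259.0 (feasible in tier 2): TC = 71,400×€100.50 + (71,400/1259.0)×357 + (1259.0/2)×0.32×€100.50 = €7,216,190.79.
EOQ at €98.18 = 1273.8 < 28000, so use break Q=28000: TC = 71,400×€98.18 + (71,400/28000.0)×357 + (28000.0/2)×0.32×€98.18 = €7,450,808.75.
Lowest total cost is €7,216,190.79 at Q = 1259.0.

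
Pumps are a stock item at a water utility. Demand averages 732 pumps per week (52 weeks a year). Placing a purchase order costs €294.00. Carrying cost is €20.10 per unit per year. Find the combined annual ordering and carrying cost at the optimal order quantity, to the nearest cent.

TC* ≈ €21,210.16

Annual demand D = 732 × 52 = 38,064.
The optimal lot size = √(2DS/H) = √(2 × 38,064 × 294 / 20.1) ≈ 1055.23.
At Q*, ordering cost (D/Q*)S equals holding cost (Q*/2)H, each = √(DSH/2).
Minimum total = √(2DSH) = √(2 × 38,064 × 294 × 20.1) ≈ 21210.158.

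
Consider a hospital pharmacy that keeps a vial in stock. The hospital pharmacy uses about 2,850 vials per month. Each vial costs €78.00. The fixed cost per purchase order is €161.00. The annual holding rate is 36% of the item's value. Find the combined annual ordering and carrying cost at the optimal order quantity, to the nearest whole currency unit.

TC* ≈ €17,585

Annual demand D = 2,850 × 12 = 34,200.
Holding cost H = 0.36 × €78.00 = €28.0800 per unit per year.
EOQ = √(2DS/H) = √(2 × 34,200 × 161 / 28.08) ≈ 626.24.
At Q*, ordering cost (D/Q*)S equals holding cost (Q*/2)H, each = √(DSH/2).
Minimum total = √(2DSH) = √(2 × 34,200 × 161 × 28.08) ≈ 17584.885.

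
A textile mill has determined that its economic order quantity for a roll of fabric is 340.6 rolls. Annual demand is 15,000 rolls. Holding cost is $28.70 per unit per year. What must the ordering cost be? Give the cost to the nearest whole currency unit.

S ≈ $111

Squaring Q* = √(2DS/H) gives Q*² = 2DS/H.
From Q* = √(2DS/H): S = Q*²H / (2D) = 340.6² × 28.7 / (2 × 15,000) = 110.9813.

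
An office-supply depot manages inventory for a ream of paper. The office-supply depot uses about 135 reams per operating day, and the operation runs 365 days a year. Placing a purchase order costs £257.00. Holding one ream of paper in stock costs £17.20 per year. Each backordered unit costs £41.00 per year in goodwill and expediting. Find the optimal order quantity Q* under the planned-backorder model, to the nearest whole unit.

Q* ≈ 1,446 reams

Annual demand D = 135 × 365 = 49,275.
With planned backorders, Q* = √(2DS/H) · √((H+B)/B).
√(2DS/H) = √(2 × 49,275 × 257 / 17.2) = 1213.474.
√((H+B)/B) = √((17.2+41)/41) = 1.1914.
Q* ≈ 1445.773.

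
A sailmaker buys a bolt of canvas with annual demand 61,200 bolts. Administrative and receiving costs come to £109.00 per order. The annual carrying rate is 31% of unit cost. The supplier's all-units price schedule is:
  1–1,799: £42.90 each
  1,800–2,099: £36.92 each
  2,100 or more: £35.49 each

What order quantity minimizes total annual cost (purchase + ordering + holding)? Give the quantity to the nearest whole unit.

Holding cost per unit per year at price C is H = 0.31·C.
For each price level, check whether its EOQ is feasible; otherwise the best quantity at that price is the breakpoint.
EOQ at £42.90 = 1001.6 (feasible in tier 1): TC = 61,200×£42.90 + (61,200/1001.6)×109 + (1001.6/2)×0.31×£42.90 = £2,638,800.28.
EOQ at £36.92 = 1079.7 < 1800, so use break Q=1800: TC = 61,200×£36.92 + (61,200/1800.0)×109 + (1800.0/2)×0.31×£36.92 = £2,273,510.68.
EOQ at £35.49 = 1101.2 < 2100, so use break Q=2100: TC = 61,200×£35.49 + (61,200/2100.0)×109 + (2100.0/2)×0.31×£35.49 = £2,186,716.57.
Lowest total cost is £2,186,716.57 at Q = 2100.0.

Q* ≈ 2,100 bolts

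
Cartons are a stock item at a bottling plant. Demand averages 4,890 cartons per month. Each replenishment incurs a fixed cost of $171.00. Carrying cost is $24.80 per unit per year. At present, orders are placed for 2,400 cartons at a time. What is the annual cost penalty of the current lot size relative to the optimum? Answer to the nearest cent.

Extra cost ≈ $11,631.75 per year

Annual demand D = 4,890 × 12 = 58,680.
EOQ = √(2DS/H) = √(2 × 58,680 × 171 / 24.8) ≈ 899.56.
Cost at Q* = (D/Q*)S + (Q*/2)H = √(2DSH) ≈ $22,309.20.
Cost at Q = 2,400: (58,680/2,400)×171 + (2,400/2)×24.8 = $4,180.95 + $29,760.00 = $33,940.95.
Excess = $33,940.95 − $22,309.20 = $11,631.75.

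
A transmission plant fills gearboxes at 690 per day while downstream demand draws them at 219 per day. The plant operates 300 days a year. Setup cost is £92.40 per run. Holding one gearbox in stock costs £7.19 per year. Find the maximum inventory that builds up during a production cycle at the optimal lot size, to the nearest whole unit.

Annual demand D = 219 × 300 = 65,700.
Production build-up factor (1 − d/p) = 1 − 219/690 = 0.6826.
Q* = √(2DS / (H(1 − d/p))) = √(2 × 65,700 × 92.4 / (7.19 × 0.6826)).
= √(12,141,360 / 4.908) ≈ 1572.836.
Maximum inventory = Q*(1 − d/p) = 1572.836 × 0.6826 ≈ 1073.631.

I_max ≈ 1,074 gearboxes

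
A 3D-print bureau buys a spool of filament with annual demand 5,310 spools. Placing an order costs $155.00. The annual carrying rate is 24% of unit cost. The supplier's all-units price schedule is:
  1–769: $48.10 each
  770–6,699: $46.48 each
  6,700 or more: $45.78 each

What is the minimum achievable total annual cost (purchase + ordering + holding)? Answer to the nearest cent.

TC* ≈ $252,172.45

Holding cost per unit per year at price C is H = 0.24·C.
Candidates are each tier's EOQ (if it falls in that tier) and each price-break quantity.
EOQ at $48.10 = 377.6 (feasible in tier 1): TC = 5,310×$48.10 + (5,310/377.6)×155 + (377.6/2)×0.24×$48.10 = $259,770.19.
EOQ at $46.48 = 384.1 < 770, so use break Q=770: TC = 5,310×$46.48 + (5,310/770.0)×155 + (770.0/2)×0.24×$46.48 = $252,172.45.
EOQ at $45.78 = 387.1 < 6700, so use break Q=6700: TC = 5,310×$45.78 + (5,310/6700.0)×155 + (6700.0/2)×0.24×$45.78 = $280,021.76.
Lowest total cost among the candidates is at Q = 770.0.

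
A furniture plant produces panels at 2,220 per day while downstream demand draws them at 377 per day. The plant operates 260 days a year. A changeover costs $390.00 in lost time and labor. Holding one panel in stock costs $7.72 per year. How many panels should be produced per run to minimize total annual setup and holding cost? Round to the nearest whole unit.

Annual demand D = 377 × 260 = 98,020.
Production build-up factor (1 − d/p) = 1 − 377/2,220 = 0.8302.
Q* = √(2DS / (H(1 − d/p))) = √(2 × 98,020 × 390 / (7.72 × 0.8302)).
= √(76,455,600 / 6.409) ≈ 3453.900.

Q* ≈ 3,454 panels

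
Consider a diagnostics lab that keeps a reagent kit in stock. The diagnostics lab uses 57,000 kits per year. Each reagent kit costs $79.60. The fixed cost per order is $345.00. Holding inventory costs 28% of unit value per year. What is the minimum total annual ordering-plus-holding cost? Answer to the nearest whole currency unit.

Holding cost H = 0.28 × $79.60 = $22.2880 per unit per year.
Q* = √(2DS/H) = √(2 × 57,000 × 345 / 22.288) ≈ 1328.39.
At the optimum the two cost components are equal, so total cost = 2·(Q*/2)H = Q*·H.
Minimum total = √(2DSH) = √(2 × 57,000 × 345 × 22.288) ≈ 29607.213.

TC* ≈ $29,607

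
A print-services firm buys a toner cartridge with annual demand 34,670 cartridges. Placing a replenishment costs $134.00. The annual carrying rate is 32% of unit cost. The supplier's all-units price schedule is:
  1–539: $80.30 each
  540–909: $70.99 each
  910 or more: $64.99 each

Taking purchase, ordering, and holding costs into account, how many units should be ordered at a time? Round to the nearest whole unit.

Holding cost per unit per year at price C is H = 0.32·C.
For each price level, check whether its EOQ is feasible; otherwise the best quantity at that price is the breakpoint.
Tier 1 ($80.30): EOQ = 601.3 exceeds tier's upper bound 539, so this tier is dominated.
EOQ at $70.99 = 639.5 (feasible in tier 2): TC = 34,670×$70.99 + (34,670/639.5)×134 + (639.5/2)×0.32×$70.99 = $2,475,751.70.
EOQ at $64.99 = 668.4 < 910, so use break Q=910: TC = 34,670×$64.99 + (34,670/910.0)×134 + (910.0/2)×0.32×$64.99 = $2,267,771.10.
Lowest total cost is $2,267,771.10 at Q = 910.0.

Q* ≈ 910 cartridges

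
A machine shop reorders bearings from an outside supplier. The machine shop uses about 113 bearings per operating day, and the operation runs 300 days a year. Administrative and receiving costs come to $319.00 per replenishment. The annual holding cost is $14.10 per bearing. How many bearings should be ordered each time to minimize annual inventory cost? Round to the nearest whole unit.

Annual demand D = 113 × 300 = 33,900.
EOQ = √(2DS / H) = √(2 × 33,900 × 319 / 14.1).
= √(21,628,200 / 14.1) = √1,533,914.8936 ≈ 1238.513.

Q* ≈ 1,239 bearings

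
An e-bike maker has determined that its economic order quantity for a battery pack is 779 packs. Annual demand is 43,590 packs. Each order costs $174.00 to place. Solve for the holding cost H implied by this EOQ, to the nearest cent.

H ≈ $25.00

Squaring Q* = √(2DS/H) gives Q*² = 2DS/H.
From Q* = √(2DS/H): H = 2DS / Q*² = 2 × 43,590 × 174 / 779² = 24.9972.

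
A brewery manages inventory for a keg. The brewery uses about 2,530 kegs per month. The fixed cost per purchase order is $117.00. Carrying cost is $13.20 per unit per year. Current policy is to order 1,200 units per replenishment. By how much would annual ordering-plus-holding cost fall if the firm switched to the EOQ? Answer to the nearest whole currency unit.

Annual demand D = 2,530 × 12 = 30,360.
EOQ = √(2DS/H) = √(2 × 30,360 × 117 / 13.2) ≈ 733.62.
Cost at Q* = (D/Q*)S + (Q*/2)H = √(2DSH) ≈ $9,683.80.
Cost at Q = 1,200: (30,360/1,200)×117 + (1,200/2)×13.2 = $2,960.10 + $7,920.00 = $10,880.10.
Excess = $10,880.10 − $9,683.80 = $1,196.30.

Extra cost ≈ $1,196 per year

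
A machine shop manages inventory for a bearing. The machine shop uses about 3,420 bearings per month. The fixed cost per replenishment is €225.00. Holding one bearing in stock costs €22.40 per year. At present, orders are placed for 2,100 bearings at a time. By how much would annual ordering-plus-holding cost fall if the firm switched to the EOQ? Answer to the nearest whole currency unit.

Extra cost ≈ €7,578 per year

Annual demand D = 3,420 × 12 = 41,040.
EOQ = √(2DS/H) = √(2 × 41,040 × 225 / 22.4) ≈ 908.00.
Cost at Q* = (D/Q*)S + (Q*/2)H = √(2DSH) ≈ €20,339.20.
Cost at Q = 2,100: (41,040/2,100)×225 + (2,100/2)×22.4 = €4,397.14 + €23,520.00 = €27,917.14.
Excess = €27,917.14 − €20,339.20 = €7,577.94.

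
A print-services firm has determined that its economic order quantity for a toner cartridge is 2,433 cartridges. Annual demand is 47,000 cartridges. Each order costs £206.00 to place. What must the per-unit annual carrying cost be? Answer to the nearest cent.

The basic EOQ model gives Q* = √(2DS/H); rearrange for the unknown.
From Q* = √(2DS/H): H = 2DS / Q*² = 2 × 47,000 × 206 / 2,433² = 3.2712.

H ≈ £3.27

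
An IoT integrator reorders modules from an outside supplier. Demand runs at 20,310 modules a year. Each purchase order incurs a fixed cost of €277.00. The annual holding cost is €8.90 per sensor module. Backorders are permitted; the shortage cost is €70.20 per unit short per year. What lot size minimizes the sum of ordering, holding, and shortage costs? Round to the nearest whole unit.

Q* ≈ 1,194 modules

With planned backorders, Q* = √(2DS/H) · √((H+B)/B).
√(2DS/H) = √(2 × 20,310 × 277 / 8.9) = 1124.384.
√((H+B)/B) = √((8.9+70.2)/70.2) = 1.0615.
Q* ≈ 1193.533.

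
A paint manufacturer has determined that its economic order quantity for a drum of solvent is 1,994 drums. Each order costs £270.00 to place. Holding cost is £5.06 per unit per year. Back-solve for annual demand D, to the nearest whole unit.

Squaring Q* = √(2DS/H) gives Q*² = 2DS/H.
From Q* = √(2DS/H): D = Q*²H / (2S) = 1,994² × 5.06 / (2 × 270) = 37256.930.

D ≈ 37,257 drums per year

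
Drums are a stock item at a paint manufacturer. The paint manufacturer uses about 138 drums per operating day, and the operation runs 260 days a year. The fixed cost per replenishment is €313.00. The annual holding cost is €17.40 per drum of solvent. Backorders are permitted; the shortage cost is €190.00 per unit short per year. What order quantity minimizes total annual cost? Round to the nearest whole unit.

Annual demand D = 138 × 260 = 35,880.
With planned backorders, Q* = √(2DS/H) · √((H+B)/B).
√(2DS/H) = √(2 × 35,880 × 313 / 17.4) = 1136.158.
√((H+B)/B) = √((17.4+190)/190) = 1.0448.
Q* ≈ 1187.043.

Q* ≈ 1,187 drums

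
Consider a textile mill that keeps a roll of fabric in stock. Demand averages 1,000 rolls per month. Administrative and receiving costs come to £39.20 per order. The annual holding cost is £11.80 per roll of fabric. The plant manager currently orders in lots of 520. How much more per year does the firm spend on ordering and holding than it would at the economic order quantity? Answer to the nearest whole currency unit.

Annual demand D = 1,000 × 12 = 12,000.
EOQ = √(2DS/H) = √(2 × 12,000 × 39.2 / 11.8) ≈ 282.36.
Cost at Q* = (D/Q*)S + (Q*/2)H = √(2DSH) ≈ £3,331.88.
Cost at Q = 520: (12,000/520)×39.2 + (520/2)×11.8 = £904.62 + £3,068.00 = £3,972.62.
Excess = £3,972.62 − £3,331.88 = £640.73.

Extra cost ≈ £641 per year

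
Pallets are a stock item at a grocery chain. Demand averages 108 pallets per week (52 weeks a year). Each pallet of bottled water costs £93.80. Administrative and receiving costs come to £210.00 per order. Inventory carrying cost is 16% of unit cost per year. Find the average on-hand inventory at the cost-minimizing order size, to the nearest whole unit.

Average inventory ≈ 198 pallets

Annual demand D = 108 × 52 = 5,616.
Holding cost H = 0.16 × £93.80 = £15.0080 per unit per year.
The optimal lot size = √(2DS/H) = √(2 × 5,616 × 210 / 15.008) ≈ 396.44.
Average inventory = Q*/2 ≈ 396.44 / 2 = 198.220.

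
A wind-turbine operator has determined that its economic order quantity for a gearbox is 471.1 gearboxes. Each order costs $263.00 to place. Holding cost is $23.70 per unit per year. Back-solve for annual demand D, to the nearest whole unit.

D ≈ 10,000 gearboxes per year

The basic EOQ model gives Q* = √(2DS/H); rearrange for the unknown.
From Q* = √(2DS/H): D = Q*²H / (2S) = 471.1² × 23.7 / (2 × 263) = 9999.742.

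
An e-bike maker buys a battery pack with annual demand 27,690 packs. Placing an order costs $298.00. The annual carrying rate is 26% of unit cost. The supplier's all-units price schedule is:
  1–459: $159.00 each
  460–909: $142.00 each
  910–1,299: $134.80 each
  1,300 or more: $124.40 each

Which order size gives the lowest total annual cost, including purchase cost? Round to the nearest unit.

Q* ≈ 1,300 packs

Holding cost per unit per year at price C is H = 0.26·C.
Evaluate total cost at each tier's feasible EOQ or, if the EOQ is below the tier, at the tier's minimum quantity.
Tier 1 ($159.00): EOQ = 631.8 exceeds tier's upper bound 459, so this tier is dominated.
EOQ at $142.00 = 668.6 (feasible in tier 2): TC = 27,690×$142.00 + (27,690/668.6)×298 + (668.6/2)×0.26×$142.00 = $3,956,664.00.
EOQ at $134.80 = 686.2 < 910, so use break Q=910: TC = 27,690×$134.80 + (27,690/910.0)×298 + (910.0/2)×0.26×$134.80 = $3,757,626.55.
EOQ at $124.40 = 714.3 < 1300, so use break Q=1300: TC = 27,690×$124.40 + (27,690/1300.0)×298 + (1300.0/2)×0.26×$124.40 = $3,472,007.00.
Lowest total cost is $3,472,007.00 at Q = 1300.0.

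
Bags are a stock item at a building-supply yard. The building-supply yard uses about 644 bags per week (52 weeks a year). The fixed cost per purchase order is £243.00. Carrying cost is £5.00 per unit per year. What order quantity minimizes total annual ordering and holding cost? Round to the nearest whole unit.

Q* ≈ 1,804 bags

Annual demand D = 644 × 52 = 33,488.
EOQ = √(2DS / H) = √(2 × 33,488 × 243 / 5).
= √(16,275,168 / 5) = √3,255,033.6 ≈ 1804.171.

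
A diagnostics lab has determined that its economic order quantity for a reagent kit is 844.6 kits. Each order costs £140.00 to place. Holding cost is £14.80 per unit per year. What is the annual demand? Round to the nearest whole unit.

The basic EOQ model gives Q* = √(2DS/H); rearrange for the unknown.
From Q* = √(2DS/H): D = Q*²H / (2S) = 844.6² × 14.8 / (2 × 140) = 37705.598.

D ≈ 37,706 kits per year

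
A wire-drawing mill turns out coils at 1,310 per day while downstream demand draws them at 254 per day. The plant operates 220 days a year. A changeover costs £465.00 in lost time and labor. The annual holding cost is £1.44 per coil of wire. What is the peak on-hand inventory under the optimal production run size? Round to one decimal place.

I_max ≈ 5,393.7 coils

Annual demand D = 254 × 220 = 55,880.
Production build-up factor (1 − d/p) = 1 − 254/1,310 = 0.8061.
Q* = √(2DS / (H(1 − d/p))) = √(2 × 55,880 × 465 / (1.44 × 0.8061)).
= √(51,968,400 / 1.1608) ≈ 6691.017.
Maximum inventory = Q*(1 − d/p) = 6691.017 × 0.8061 ≈ 5393.675.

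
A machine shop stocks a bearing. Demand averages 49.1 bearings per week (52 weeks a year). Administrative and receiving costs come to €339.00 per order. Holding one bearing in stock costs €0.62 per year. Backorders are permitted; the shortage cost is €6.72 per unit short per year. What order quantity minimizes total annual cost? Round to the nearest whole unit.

Q* ≈ 1,746 bearings

Annual demand D = 49.1 × 52 = 2,553.2.
With planned backorders, Q* = √(2DS/H) · √((H+B)/B).
√(2DS/H) = √(2 × 2,553.2 × 339 / 0.62) = 1670.942.
√((H+B)/B) = √((0.62+6.72)/6.72) = 1.0451.
Q* ≈ 1746.324.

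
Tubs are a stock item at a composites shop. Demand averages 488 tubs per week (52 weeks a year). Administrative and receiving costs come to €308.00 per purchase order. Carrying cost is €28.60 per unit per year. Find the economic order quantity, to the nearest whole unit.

Annual demand D = 488 × 52 = 25,376.
EOQ = √(2DS / H) = √(2 × 25,376 × 308 / 28.6).
= √(15,631,616 / 28.6) = √546,560 ≈ 739.297.

Q* ≈ 739 tubs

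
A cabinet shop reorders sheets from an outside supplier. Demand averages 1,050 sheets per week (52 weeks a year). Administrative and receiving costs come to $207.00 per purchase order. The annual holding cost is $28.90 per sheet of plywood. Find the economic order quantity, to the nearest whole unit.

Annual demand D = 1,050 × 52 = 54,600.
EOQ = √(2DS / H) = √(2 × 54,600 × 207 / 28.9).
= √(22,604,400 / 28.9) = √782,159.1696 ≈ 884.398.

Q* ≈ 884 sheets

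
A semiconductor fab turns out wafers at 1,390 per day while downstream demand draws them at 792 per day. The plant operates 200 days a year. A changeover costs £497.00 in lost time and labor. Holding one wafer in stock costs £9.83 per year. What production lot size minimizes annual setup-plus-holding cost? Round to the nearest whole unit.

Q* ≈ 6,102 wafers

Annual demand D = 792 × 200 = 158,400.
Production build-up factor (1 − d/p) = 1 − 792/1,390 = 0.4302.
Q* = √(2DS / (H(1 − d/p))) = √(2 × 158,400 × 497 / (9.83 × 0.4302)).
= √(157,449,600 / 4.229) ≈ 6101.700.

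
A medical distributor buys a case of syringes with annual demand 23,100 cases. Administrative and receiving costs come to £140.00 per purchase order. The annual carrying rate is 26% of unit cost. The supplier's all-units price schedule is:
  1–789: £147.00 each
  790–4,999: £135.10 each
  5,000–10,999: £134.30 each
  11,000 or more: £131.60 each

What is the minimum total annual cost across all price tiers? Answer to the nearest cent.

TC* ≈ £3,138,778.44

Holding cost per unit per year at price C is H = 0.26·C.
Evaluate total cost at each tier's feasible EOQ or, if the EOQ is below the tier, at the tier's minimum quantity.
EOQ at £147.00 = 411.4 (feasible in tier 1): TC = 23,100×£147.00 + (23,100/411.4)×140 + (411.4/2)×0.26×£147.00 = £3,411,422.82.
EOQ at £135.10 = 429.1 < 790, so use break Q=790: TC = 23,100×£135.10 + (23,100/790.0)×140 + (790.0/2)×0.26×£135.10 = £3,138,778.44.
EOQ at £134.30 = 430.4 < 5000, so use break Q=5000: TC = 23,100×£134.30 + (23,100/5000.0)×140 + (5000.0/2)×0.26×£134.30 = £3,190,271.80.
EOQ at £131.60 = 434.8 < 11000, so use break Q=11000: TC = 23,100×£131.60 + (23,100/11000.0)×140 + (11000.0/2)×0.26×£131.60 = £3,228,442.00.
Lowest total cost among the candidates is at Q = 790.0.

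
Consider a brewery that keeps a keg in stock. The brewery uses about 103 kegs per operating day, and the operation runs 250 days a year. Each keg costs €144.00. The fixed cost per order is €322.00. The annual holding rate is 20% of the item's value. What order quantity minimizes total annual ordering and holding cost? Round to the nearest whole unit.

Annual demand D = 103 × 250 = 25,750.
Holding cost H = 0.20 × €144.00 = €28.8000 per unit per year.
EOQ = √(2DS / H) = √(2 × 25,750 × 322 / 28.8).
= √(16,583,000 / 28.8) = √575,798.6111 ≈ 758.814.

Q* ≈ 759 kegs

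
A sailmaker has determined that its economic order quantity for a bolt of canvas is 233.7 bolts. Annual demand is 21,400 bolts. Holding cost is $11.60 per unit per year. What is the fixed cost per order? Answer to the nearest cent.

The basic EOQ model gives Q* = √(2DS/H); rearrange for the unknown.
From Q* = √(2DS/H): S = Q*²H / (2D) = 233.7² × 11.6 / (2 × 21,400) = 14.8024.

S ≈ $14.80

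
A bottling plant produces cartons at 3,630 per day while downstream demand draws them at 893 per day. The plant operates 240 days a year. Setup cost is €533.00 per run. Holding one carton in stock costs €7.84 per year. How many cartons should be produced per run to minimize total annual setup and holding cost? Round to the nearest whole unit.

Q* ≈ 6,217 cartons

Annual demand D = 893 × 240 = 214,320.
Production build-up factor (1 − d/p) = 1 − 893/3,630 = 0.7540.
Q* = √(2DS / (H(1 − d/p))) = √(2 × 214,320 × 533 / (7.84 × 0.7540)).
= √(228,465,120 / 5.9113) ≈ 6216.813.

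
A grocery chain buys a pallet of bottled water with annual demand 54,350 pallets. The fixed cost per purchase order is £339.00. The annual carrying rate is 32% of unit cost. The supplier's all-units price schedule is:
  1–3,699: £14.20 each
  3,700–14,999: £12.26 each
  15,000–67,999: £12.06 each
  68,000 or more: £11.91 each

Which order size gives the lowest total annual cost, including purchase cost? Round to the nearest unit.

Holding cost per unit per year at price C is H = 0.32·C.
For each price level, check whether its EOQ is feasible; otherwise the best quantity at that price is the breakpoint.
EOQ at £14.20 = 2847.7 (feasible in tier 1): TC = 54,350×£14.20 + (54,350/2847.7)×339 + (2847.7/2)×0.32×£14.20 = £784,709.99.
EOQ at £12.26 = 3064.7 < 3700, so use break Q=3700: TC = 54,350×£12.26 + (54,350/3700.0)×339 + (3700.0/2)×0.32×£12.26 = £678,568.56.
EOQ at £12.06 = 3090.1 < 15000, so use break Q=15000: TC = 54,350×£12.06 + (54,350/15000.0)×339 + (15000.0/2)×0.32×£12.06 = £685,633.31.
EOQ at £11.91 = 3109.5 < 68000, so use break Q=68000: TC = 54,350×£11.91 + (54,350/68000.0)×339 + (68000.0/2)×0.32×£11.91 = £777,160.25.
Lowest total cost is £678,568.56 at Q = 3700.0.

Q* ≈ 3,700 pallets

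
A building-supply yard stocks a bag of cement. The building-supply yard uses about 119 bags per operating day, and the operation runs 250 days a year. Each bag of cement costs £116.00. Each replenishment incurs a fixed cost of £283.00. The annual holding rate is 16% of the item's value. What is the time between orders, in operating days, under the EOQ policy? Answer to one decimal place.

T ≈ 8.0 days

Annual demand D = 119 × 250 = 29,750.
Holding cost H = 0.16 × £116.00 = £18.5600 per unit per year.
EOQ = √(2DS/H) = √(2 × 29,750 × 283 / 18.56) ≈ 952.50.
Cycle time = Q*/D × 250 = 952.50 / 29,750 × 250 ≈ 8.004 days.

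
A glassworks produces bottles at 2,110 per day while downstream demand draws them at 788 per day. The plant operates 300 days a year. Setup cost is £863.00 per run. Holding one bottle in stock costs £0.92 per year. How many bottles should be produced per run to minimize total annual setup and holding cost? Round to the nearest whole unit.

Annual demand D = 788 × 300 = 236,400.
Production build-up factor (1 − d/p) = 1 − 788/2,110 = 0.6265.
Q* = √(2DS / (H(1 − d/p))) = √(2 × 236,400 × 863 / (0.92 × 0.6265)).
= √(408,026,400 / 0.5764) ≈ 26605.763.

Q* ≈ 26,606 bottles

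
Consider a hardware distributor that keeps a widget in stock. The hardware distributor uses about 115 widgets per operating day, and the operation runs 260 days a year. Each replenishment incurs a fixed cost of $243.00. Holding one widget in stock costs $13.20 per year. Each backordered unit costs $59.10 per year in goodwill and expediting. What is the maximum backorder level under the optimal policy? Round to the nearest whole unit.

S* ≈ 212 widgets

Annual demand D = 115 × 260 = 29,900.
With planned backorders, Q* = √(2DS/H) · √((H+B)/B).
√(2DS/H) = √(2 × 29,900 × 243 / 13.2) = 1049.220.
√((H+B)/B) = √((13.2+59.1)/59.1) = 1.1061.
Q* ≈ 1160.492.
S* = Q* · H/(H+B) = 1160.492 × 13.2/72.3 ≈ 211.874.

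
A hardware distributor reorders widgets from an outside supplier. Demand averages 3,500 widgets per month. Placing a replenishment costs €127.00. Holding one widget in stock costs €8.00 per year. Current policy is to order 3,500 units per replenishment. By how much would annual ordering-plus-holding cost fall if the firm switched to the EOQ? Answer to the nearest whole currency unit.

Extra cost ≈ €6,286 per year

Annual demand D = 3,500 × 12 = 42,000.
EOQ = √(2DS/H) = √(2 × 42,000 × 127 / 8) ≈ 1154.77.
Cost at Q* = (D/Q*)S + (Q*/2)H = √(2DSH) ≈ €9,238.18.
Cost at Q = 3,500: (42,000/3,500)×127 + (3,500/2)×8 = €1,524.00 + €14,000.00 = €15,524.00.
Excess = €15,524.00 − €9,238.18 = €6,285.82.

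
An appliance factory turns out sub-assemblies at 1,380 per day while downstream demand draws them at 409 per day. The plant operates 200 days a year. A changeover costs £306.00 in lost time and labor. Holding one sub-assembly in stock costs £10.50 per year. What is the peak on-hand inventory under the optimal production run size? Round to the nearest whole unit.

I_max ≈ 1,832 sub-assemblies

Annual demand D = 409 × 200 = 81,800.
Production build-up factor (1 − d/p) = 1 − 409/1,380 = 0.7036.
Q* = √(2DS / (H(1 − d/p))) = √(2 × 81,800 × 306 / (10.5 × 0.7036)).
= √(50,061,600 / 7.388) ≈ 2603.081.
Maximum inventory = Q*(1 − d/p) = 2603.081 × 0.7036 ≈ 1831.588.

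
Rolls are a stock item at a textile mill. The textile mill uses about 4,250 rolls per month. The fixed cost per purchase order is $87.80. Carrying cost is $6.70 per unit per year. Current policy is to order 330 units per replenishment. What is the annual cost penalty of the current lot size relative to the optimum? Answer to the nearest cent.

Annual demand D = 4,250 × 12 = 51,000.
EOQ = √(2DS/H) = √(2 × 51,000 × 87.8 / 6.7) ≈ 1156.14.
Cost at Q* = (D/Q*)S + (Q*/2)H = √(2DSH) ≈ $7,746.13.
Cost at Q = 330: (51,000/330)×87.8 + (330/2)×6.7 = $13,569.09 + $1,105.50 = $14,674.59.
Excess = $14,674.59 − $7,746.13 = $6,928.46.

Extra cost ≈ $6,928.46 per year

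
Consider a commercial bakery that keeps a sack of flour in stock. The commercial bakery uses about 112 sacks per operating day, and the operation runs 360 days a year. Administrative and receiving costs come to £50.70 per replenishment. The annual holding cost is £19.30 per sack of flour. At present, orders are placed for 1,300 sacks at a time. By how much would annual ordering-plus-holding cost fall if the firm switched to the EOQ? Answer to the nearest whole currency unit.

Extra cost ≈ £5,235 per year

Annual demand D = 112 × 360 = 40,320.
EOQ = √(2DS/H) = √(2 × 40,320 × 50.7 / 19.3) ≈ 460.26.
Cost at Q* = (D/Q*)S + (Q*/2)H = √(2DSH) ≈ £8,882.96.
Cost at Q = 1,300: (40,320/1,300)×50.7 + (1,300/2)×19.3 = £1,572.48 + £12,545.00 = £14,117.48.
Excess = £14,117.48 − £8,882.96 = £5,234.52.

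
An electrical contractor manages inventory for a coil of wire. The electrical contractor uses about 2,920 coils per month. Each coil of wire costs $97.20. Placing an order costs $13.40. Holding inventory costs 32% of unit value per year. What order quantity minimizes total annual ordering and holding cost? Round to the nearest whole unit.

Q* ≈ 174 coils

Annual demand D = 2,920 × 12 = 35,040.
Holding cost H = 0.32 × $97.20 = $31.1040 per unit per year.
EOQ = √(2DS / H) = √(2 × 35,040 × 13.4 / 31.104).
= √(939,072 / 31.104) = √30,191.358 ≈ 173.757.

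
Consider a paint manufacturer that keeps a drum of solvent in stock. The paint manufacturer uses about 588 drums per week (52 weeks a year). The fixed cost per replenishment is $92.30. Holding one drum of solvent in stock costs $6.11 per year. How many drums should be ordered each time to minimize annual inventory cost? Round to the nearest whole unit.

Q* ≈ 961 drums

Annual demand D = 588 × 52 = 30,576.
EOQ = √(2DS / H) = √(2 × 30,576 × 92.3 / 6.11).
= √(5,644,329.6 / 6.11) = √923,785.5319 ≈ 961.138.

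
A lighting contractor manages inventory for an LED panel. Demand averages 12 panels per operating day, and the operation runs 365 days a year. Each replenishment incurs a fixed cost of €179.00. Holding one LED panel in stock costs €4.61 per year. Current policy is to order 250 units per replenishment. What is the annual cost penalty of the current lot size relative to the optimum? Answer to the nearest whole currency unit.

Extra cost ≈ €1,024 per year

Annual demand D = 12 × 365 = 4,380.
EOQ = √(2DS/H) = √(2 × 4,380 × 179 / 4.61) ≈ 583.21.
Cost at Q* = (D/Q*)S + (Q*/2)H = √(2DSH) ≈ €2,688.62.
Cost at Q = 250: (4,380/250)×179 + (250/2)×4.61 = €3,136.08 + €576.25 = €3,712.33.
Excess = €3,712.33 − €2,688.62 = €1,023.71.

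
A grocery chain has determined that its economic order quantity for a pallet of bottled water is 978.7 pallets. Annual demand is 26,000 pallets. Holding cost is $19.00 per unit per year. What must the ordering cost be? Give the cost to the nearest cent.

S ≈ $349.99

The basic EOQ model gives Q* = √(2DS/H); rearrange for the unknown.
From Q* = √(2DS/H): S = Q*²H / (2D) = 978.7² × 19 / (2 × 26,000) = 349.9850.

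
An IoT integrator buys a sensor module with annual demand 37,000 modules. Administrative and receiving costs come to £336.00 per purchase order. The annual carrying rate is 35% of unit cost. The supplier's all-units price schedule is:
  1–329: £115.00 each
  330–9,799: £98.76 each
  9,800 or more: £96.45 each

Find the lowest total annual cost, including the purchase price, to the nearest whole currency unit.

TC* ≈ £3,683,436

Holding cost per unit per year at price C is H = 0.35·C.
Candidates are each tier's EOQ (if it falls in that tier) and each price-break quantity.
Tier 1 (£115.00): EOQ = 786.0 exceeds tier's upper bound 329, so this tier is dominated.
EOQ at £98.76 = 848.1 (feasible in tier 2): TC = 37,000×£98.76 + (37,000/848.1)×336 + (848.1/2)×0.35×£98.76 = £3,683,436.36.
EOQ at £96.45 = 858.2 < 9800, so use break Q=9800: TC = 37,000×£96.45 + (37,000/9800.0)×336 + (9800.0/2)×0.35×£96.45 = £3,735,330.32.
Lowest total cost among the candidates is at Q = 848.1.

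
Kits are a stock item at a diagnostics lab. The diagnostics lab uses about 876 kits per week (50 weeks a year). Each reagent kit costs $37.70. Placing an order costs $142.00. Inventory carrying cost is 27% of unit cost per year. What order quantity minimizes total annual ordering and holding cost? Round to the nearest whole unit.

Q* ≈ 1,105 kits

Annual demand D = 876 × 50 = 43,800.
Holding cost H = 0.27 × $37.70 = $10.1790 per unit per year.
EOQ = √(2DS / H) = √(2 × 43,800 × 142 / 10.179).
= √(12,439,200 / 10.179) = √1,222,045.3876 ≈ 1105.462.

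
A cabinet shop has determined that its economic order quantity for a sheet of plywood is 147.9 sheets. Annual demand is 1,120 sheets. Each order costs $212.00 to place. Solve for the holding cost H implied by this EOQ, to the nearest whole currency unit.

H ≈ $22

Squaring Q* = √(2DS/H) gives Q*² = 2DS/H.
From Q* = √(2DS/H): H = 2DS / Q*² = 2 × 1,120 × 212 / 147.9² = 21.7094.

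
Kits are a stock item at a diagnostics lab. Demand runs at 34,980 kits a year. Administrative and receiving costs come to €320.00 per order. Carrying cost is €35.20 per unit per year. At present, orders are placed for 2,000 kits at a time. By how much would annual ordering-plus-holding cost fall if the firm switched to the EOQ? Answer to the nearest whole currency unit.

EOQ = √(2DS/H) = √(2 × 34,980 × 320 / 35.2) ≈ 797.50.
Cost at Q* = (D/Q*)S + (Q*/2)H = √(2DSH) ≈ €28,071.86.
Cost at Q = 2,000: (34,980/2,000)×320 + (2,000/2)×35.2 = €5,596.80 + €35,200.00 = €40,796.80.
Excess = €40,796.80 − €28,071.86 = €12,724.94.

Extra cost ≈ €12,725 per year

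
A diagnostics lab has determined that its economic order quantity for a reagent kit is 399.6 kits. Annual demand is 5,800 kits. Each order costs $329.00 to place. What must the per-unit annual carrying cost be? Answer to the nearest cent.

Invert the EOQ relation Q*² = 2DS/H.
From Q* = √(2DS/H): H = 2DS / Q*² = 2 × 5,800 × 329 / 399.6² = 23.9003.

H ≈ $23.90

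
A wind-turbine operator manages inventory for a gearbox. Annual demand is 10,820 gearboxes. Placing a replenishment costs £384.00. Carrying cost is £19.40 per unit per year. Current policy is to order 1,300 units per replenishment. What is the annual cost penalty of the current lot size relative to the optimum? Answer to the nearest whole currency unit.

EOQ = √(2DS/H) = √(2 × 10,820 × 384 / 19.4) ≈ 654.48.
Cost at Q* = (D/Q*)S + (Q*/2)H = √(2DSH) ≈ £12,696.82.
Cost at Q = 1,300: (10,820/1,300)×384 + (1,300/2)×19.4 = £3,196.06 + £12,610.00 = £15,806.06.
Excess = £15,806.06 − £12,696.82 = £3,109.24.

Extra cost ≈ £3,109 per year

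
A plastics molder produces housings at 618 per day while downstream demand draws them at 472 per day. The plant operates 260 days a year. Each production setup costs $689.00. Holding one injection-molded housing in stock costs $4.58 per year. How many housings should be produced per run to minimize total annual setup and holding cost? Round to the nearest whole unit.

Q* ≈ 12,502 housings

Annual demand D = 472 × 260 = 122,720.
Production build-up factor (1 − d/p) = 1 − 472/618 = 0.2362.
Q* = √(2DS / (H(1 − d/p))) = √(2 × 122,720 × 689 / (4.58 × 0.2362)).
= √(169,108,160 / 1.082) ≈ 12501.650.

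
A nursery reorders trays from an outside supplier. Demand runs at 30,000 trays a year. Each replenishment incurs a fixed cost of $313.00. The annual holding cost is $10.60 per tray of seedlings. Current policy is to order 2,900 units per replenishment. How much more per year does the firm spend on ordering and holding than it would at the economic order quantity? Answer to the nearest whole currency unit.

EOQ = √(2DS/H) = √(2 × 30,000 × 313 / 10.6) ≈ 1331.05.
Cost at Q* = (D/Q*)S + (Q*/2)H = √(2DSH) ≈ $14,109.15.
Cost at Q = 2,900: (30,000/2,900)×313 + (2,900/2)×10.6 = $3,237.93 + $15,370.00 = $18,607.93.
Excess = $18,607.93 − $14,109.15 = $4,498.79.

Extra cost ≈ $4,499 per year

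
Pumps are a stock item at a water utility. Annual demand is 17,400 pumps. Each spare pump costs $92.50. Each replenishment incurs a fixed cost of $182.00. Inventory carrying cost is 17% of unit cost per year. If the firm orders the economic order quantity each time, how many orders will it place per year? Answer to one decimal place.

Holding cost H = 0.17 × $92.50 = $15.7250 per unit per year.
EOQ = √(2DS/H) = √(2 × 17,400 × 182 / 15.725) ≈ 634.64.
Orders per year = D / Q* = 17,400 / 634.64 ≈ 27.417.

N ≈ 27.4 orders per year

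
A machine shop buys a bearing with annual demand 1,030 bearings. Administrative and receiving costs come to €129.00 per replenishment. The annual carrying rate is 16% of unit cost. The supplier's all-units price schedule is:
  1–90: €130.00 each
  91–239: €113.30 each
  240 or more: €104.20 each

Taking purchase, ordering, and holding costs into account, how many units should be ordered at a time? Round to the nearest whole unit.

Q* ≈ 240 bearings

Holding cost per unit per year at price C is H = 0.16·C.
Evaluate total cost at each tier's feasible EOQ or, if the EOQ is below the tier, at the tier's minimum quantity.
Tier 1 (€130.00): EOQ = 113.0 exceeds tier's upper bound 90, so this tier is dominated.
EOQ at €113.30 = 121.1 (feasible in tier 2): TC = 1,030×€113.30 + (1,030/121.1)×129 + (121.1/2)×0.16×€113.30 = €118,893.84.
EOQ at €104.20 = 126.3 < 240, so use break Q=240: TC = 1,030×€104.20 + (1,030/240.0)×129 + (240.0/2)×0.16×€104.20 = €109,880.26.
Lowest total cost is €109,880.26 at Q = 240.0.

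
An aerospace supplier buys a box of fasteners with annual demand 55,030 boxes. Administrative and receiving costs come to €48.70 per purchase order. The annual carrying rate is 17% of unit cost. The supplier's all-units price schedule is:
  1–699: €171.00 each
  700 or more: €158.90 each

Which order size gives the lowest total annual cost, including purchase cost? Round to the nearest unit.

Holding cost per unit per year at price C is H = 0.17·C.
For each price level, check whether its EOQ is feasible; otherwise the best quantity at that price is the breakpoint.
EOQ at €171.00 = 429.4 (feasible in tier 1): TC = 55,030×€171.00 + (55,030/429.4)×48.7 + (429.4/2)×0.17×€171.00 = €9,422,612.51.
EOQ at €158.90 = 445.4 < 700, so use break Q=700: TC = 55,030×€158.90 + (55,030/700.0)×48.7 + (700.0/2)×0.17×€158.90 = €8,757,550.07.
Lowest total cost is €8,757,550.07 at Q = 700.0.

Q* ≈ 700 boxes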